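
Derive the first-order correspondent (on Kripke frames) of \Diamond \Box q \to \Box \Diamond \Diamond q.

This is a Sahlqvist (Geach-type) schema ◇^1□^1q → □^1◇^2q.
First-order correspondent: \forall x \forall y \forall z ((xRy \wedge xRz) \to \exists w (yRw \wedge z R^2 w)).

\forall x \forall y \forall z ((xRy \wedge xRz) \to \exists w (yRw \wedge z R^2 w))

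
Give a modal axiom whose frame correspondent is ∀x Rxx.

A defining formula is □s → s (the T axiom).
Suppose □s→s is valid. At any x set V(s)={w : Rxw}. Then □s holds at x, so s holds at x, i.e. Rxx.

□s → s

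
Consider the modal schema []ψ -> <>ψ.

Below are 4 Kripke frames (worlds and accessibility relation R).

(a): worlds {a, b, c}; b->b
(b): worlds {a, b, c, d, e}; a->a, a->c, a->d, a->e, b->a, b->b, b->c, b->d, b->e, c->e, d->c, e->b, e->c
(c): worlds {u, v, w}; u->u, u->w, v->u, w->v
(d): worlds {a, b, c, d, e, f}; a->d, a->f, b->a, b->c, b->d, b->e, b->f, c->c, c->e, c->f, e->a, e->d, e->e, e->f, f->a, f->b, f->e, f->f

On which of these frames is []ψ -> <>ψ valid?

Frame correspondent (Sahlqvist): forall x exists y Rxy — i.e. seriality.
(a): fails — world a has no successor.
(b): condition met.
(c): condition met.
(d): fails — world d has no successor.

(b), (c)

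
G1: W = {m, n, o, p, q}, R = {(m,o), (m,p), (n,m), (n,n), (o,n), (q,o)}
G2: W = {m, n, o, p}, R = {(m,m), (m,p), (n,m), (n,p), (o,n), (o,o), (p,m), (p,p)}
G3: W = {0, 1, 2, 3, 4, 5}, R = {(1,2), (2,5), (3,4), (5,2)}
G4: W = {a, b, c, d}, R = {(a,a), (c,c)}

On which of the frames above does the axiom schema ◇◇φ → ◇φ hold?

G4

This is the axiom for transitivity; its first-order frame correspondent is ∀x ∀y ∀z (Rxy ∧ Ryz → Rxz).
G1: fails — Ron and Rnm but not Rom.
G2: fails — Ron and Rnm but not Rom.
G3: fails — R12 and R25 but not R15.
G4: condition met.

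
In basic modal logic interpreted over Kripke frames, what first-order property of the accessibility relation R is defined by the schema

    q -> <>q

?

Equivalently (dual form): □q → q.
Suppose □q→q is valid. At any x set V(q)={w : Rxw}. Then □q holds at x, so q holds at x, i.e. Rxx.

reflexivity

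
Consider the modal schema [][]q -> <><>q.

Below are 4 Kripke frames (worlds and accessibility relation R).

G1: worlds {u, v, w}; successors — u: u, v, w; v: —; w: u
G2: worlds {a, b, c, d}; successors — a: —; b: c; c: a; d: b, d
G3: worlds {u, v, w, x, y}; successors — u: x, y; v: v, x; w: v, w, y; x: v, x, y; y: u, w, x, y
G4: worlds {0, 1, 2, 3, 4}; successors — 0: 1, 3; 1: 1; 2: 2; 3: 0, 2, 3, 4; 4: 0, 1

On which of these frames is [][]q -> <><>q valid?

G3, G4

Frame correspondent (Sahlqvist): forall x exists w (x R^2 w & x R^2 w) — i.e. a generalized confluence (Geach) condition.
G1: fails — at v but no t with vR²t and vR²t.
G2: fails — at a but no w with aR²w and aR²w.
G3: satisfies the condition.
G4: satisfies the condition.
Valid on: G3, G4.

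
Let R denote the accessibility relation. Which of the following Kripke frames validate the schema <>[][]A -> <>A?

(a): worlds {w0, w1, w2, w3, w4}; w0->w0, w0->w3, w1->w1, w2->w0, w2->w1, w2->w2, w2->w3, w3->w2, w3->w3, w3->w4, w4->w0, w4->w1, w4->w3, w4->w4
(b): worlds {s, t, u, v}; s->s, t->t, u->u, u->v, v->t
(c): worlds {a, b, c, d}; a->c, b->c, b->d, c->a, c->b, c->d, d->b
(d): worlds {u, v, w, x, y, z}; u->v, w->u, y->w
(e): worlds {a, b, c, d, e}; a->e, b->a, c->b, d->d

(a), (c)

The schema corresponds to a generalized confluence (Geach) condition: forall x forall y (xRy -> exists w (y R^2 w & xRw)).
(a): ✓.
(b): fails — uRv but no w with vR²w and uRw.
(c): ✓.
(d): fails — uRv but no t with vR²t and uRt.
(e): fails — aRe but no w with eR²w and aRw.
Valid on: (a), (c).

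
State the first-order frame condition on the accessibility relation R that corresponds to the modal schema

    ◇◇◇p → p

∀x ∀y (xR³y → ∃w (y = w ∧ x = w))

This is a Sahlqvist (Geach-type) schema ◇^3□^0p → □^0◇^0p.
Minimal-valuation argument: fix x; take any y with xR^3y and any z with xR^0z. Set V(p) to the set of worlds R-reachable from y in exactly 0 steps. Then □^0p holds at y, so the antecedent holds at x; validity forces ◇^0p at z, giving a w with zR^0w and yR^0w.
First-order correspondent: ∀x ∀y (xR³y → ∃w (y = w ∧ x = w)).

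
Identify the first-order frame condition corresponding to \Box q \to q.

reflexivity

Suppose □q→q is valid. At any x set V(q)={w : Rxw}. Then □q holds at x, so q holds at x, i.e. Rxx.
Conversely, on a frame with reflexivity the schema holds at every world under every valuation.
So the correspondent is reflexivity.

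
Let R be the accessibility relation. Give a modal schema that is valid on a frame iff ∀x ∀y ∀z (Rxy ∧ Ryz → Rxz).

A defining formula is □q → □□q (the 4 axiom).
Suppose □q→□□q is valid. Take Rxy, Ryz and set V(q)={w : Rxw}. Then □q at x, so □□q at x, so □q at y, so q at z, i.e. Rxz.

□q → □□q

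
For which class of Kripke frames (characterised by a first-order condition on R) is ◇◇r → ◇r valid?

Transitivity

This is a form of the 4 axiom.
It corresponds to transitivity: ∀x ∀y ∀z (Rxy ∧ Ryz → Rxz).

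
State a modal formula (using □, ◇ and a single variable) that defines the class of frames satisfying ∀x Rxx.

A defining formula is □s → s (the T axiom).
Suppose □s→s is valid. At any x set V(s)={w : Rxw}. Then □s holds at x, so s holds at x, i.e. Rxx.

□s → s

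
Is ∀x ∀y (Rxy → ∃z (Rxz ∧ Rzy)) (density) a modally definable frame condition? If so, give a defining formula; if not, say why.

Yes: it is density, defined by the C4 schema □□r → □r.
Suppose □□r→□r is valid. Take Rxy and set V(r)={w : xR²w}. Then □□r at x, so □r at x, so r at y, i.e. ∃z(Rxz∧Rzy).

Yes — defined by □□r → □r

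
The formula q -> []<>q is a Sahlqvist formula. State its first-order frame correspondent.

Suppose q→□◇q is valid. Take Rxy and set V(q)={x}. Then q at x, so □◇q at x, so ◇q at y, so some z with Ryz has q; z=x, i.e. Ryx.

symmetry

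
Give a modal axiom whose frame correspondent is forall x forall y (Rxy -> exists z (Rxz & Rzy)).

□□q → □q

The condition is density. The C4 schema □□q → □q defines it.
Suppose □□q→□q is valid. Take Rxy and set V(q)={w : xR²w}. Then □□q at x, so □q at x, so q at y, i.e. ∃z(Rxz∧Rzy).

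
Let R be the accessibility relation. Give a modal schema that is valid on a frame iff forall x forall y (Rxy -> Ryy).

□(□r → r)

The condition is shift-reflexivity. The T□ schema □(□r → r) defines it.
Suppose □(□r→r) is valid. Take Rxy and set V(r)={w : Ryw}. Then at y, □r holds; since □(□r→r) at x, □r→r at y, so r at y, i.e. Ryy.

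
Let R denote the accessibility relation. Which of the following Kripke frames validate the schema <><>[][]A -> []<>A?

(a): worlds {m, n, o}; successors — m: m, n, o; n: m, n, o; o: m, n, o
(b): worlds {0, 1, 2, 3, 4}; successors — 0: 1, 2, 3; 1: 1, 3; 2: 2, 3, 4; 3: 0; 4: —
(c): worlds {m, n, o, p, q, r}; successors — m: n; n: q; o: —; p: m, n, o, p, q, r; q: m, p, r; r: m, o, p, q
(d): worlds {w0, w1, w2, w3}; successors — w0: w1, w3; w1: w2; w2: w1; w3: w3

(a)

The schema corresponds to a generalized confluence (Geach) condition: forall x forall y forall z ((x R^2 y & xRz) -> exists w (y R^2 w & zRw)).
(a): holds.
(b): fails — 0R²3, 0R3 but no w with 3R²w and 3Rw.
(c): fails — nR²m, nRq but no w with mR²w and qRw.
(d): fails — w0R²w2, w0Rw3 but no w with w2R²w and w3Rw.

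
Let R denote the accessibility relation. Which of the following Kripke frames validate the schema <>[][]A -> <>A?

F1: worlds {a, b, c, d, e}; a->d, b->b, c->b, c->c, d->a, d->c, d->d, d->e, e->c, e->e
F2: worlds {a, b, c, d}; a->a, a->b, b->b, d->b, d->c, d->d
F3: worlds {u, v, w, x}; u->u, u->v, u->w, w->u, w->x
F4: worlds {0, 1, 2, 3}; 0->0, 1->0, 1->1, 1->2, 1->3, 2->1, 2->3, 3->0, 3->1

The schema corresponds to a generalized confluence (Geach) condition: forall x forall y (xRy -> exists w (y R^2 w & xRw)).
F1: condition met.
F2: fails — dRc but no w with cR²w and dRw.
F3: fails — uRv but no t with vR²t and uRt.
F4: condition met.

F1, F4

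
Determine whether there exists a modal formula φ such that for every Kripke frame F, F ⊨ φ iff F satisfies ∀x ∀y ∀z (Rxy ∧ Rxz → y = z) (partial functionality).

This is a Sahlqvist condition; the CD axiom ◇q → □q defines it.
Suppose ◇q→□q is valid. Take Rxy, Rxz and set V(q)={y}. Then ◇q at x, so □q at x, so q at z, i.e. z=y.

Yes — defined by ◇q → □q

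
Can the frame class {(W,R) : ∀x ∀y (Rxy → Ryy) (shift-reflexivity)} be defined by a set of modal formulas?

The condition is shift-reflexivity. A defining modal formula is □(□q → q).

Yes, by □(□q → q)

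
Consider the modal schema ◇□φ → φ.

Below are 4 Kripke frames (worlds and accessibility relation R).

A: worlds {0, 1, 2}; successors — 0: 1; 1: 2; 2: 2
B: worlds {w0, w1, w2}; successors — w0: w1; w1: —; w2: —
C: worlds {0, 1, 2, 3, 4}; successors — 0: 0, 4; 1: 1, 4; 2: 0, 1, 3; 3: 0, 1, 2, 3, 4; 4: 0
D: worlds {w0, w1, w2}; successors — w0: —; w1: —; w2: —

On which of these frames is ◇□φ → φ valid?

D

This is the axiom for symmetry; its first-order frame correspondent is ∀x ∀y (Rxy → Ryx).
A: fails — R12 but not R21.
B: fails — Rw0w1 but not Rw1w0.
C: fails — R34 but not R43.
D: ✓.
Valid on: D.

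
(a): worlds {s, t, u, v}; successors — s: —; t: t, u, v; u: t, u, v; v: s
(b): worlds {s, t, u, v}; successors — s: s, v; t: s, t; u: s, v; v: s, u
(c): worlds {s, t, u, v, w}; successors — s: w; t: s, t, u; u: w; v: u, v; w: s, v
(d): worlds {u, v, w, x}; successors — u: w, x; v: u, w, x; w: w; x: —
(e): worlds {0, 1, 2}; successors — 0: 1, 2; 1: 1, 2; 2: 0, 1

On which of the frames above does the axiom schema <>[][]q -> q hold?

none

The schema corresponds to a generalized confluence (Geach) condition: forall x forall y (xRy -> exists w (y R^2 w & x = w)).
(a): fails — tRv but no w with vR²w and t=w.
(b): fails — tRs but no w with sR²w and t=w.
(c): fails — sRw but no w* with wR²w* and s=w*.
(d): fails — uRw but no t with wR²t and u=t.
(e): fails — 0R2 but no w with 2R²w and 0=w.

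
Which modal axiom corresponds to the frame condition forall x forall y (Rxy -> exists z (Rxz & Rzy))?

□□r → □r

A defining formula is □□r → □r (the C4 axiom).
Suppose □□r→□r is valid. Take Rxy and set V(r)={w : xR²w}. Then □□r at x, so □r at x, so r at y, i.e. ∃z(Rxz∧Rzy).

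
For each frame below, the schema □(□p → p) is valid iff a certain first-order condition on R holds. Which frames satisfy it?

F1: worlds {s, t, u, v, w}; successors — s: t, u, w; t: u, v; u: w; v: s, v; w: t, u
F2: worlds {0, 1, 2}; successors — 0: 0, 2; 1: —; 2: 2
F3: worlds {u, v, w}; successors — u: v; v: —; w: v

F2

This is the axiom for shift-reflexivity; its first-order frame correspondent is ∀x ∀y (Rxy → Ryy).
F1: fails — Rwt but not Rtt.
F2: holds.
F3: fails — Ruv but not Rvv.
Valid on: F2.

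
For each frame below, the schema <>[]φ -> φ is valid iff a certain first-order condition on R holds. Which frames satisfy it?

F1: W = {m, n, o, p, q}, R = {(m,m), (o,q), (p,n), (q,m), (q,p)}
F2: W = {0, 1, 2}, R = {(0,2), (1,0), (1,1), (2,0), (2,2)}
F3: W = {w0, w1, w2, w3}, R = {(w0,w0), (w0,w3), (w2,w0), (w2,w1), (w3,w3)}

Frame correspondent (Sahlqvist): forall x forall y (xRy -> exists w (yRw & x = w)) — i.e. a generalized confluence (Geach) condition.
F1: fails — oRq but no w with qRw and o=w.
F2: fails — 1R0 but no w with 0Rw and 1=w.
F3: fails — w0Rw3 but no w with w3Rw and w0=w.
Valid on no frame.

none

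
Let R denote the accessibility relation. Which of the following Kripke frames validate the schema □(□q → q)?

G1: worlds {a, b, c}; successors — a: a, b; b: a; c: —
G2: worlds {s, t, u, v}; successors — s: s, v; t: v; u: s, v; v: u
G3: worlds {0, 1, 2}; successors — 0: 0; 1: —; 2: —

G3

This is the axiom for shift-reflexivity; its first-order frame correspondent is ∀x ∀y (Rxy → Ryy).
G1: fails — Rab but not Rbb.
G2: fails — Ruv but not Rvv.
G3: holds.
Valid on: G3.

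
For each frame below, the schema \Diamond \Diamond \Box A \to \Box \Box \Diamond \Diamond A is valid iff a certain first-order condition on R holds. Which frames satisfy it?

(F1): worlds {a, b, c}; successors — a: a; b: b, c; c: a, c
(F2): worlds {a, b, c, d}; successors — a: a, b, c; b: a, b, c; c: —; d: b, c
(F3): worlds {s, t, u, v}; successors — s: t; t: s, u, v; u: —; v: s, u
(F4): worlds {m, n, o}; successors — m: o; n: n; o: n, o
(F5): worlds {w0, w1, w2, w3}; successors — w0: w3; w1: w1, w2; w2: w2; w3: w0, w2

(F4)

The schema corresponds to a generalized confluence (Geach) condition: \forall x \forall y \forall z ((x R^2 y \wedge x R^2 z) \to \exists w (yRw \wedge z R^2 w)).
(F1): fails — bR²b, bR²a but no w with bRw and aR²w.
(F2): fails — aR²a, aR²c but no w with aRw and cR²w.
(F3): fails — sR²s, sR²s but no w with sRw and sR²w.
(F4): condition met.
(F5): fails — w0R²w0, w0R²w0 but no w with w0Rw and w0R²w.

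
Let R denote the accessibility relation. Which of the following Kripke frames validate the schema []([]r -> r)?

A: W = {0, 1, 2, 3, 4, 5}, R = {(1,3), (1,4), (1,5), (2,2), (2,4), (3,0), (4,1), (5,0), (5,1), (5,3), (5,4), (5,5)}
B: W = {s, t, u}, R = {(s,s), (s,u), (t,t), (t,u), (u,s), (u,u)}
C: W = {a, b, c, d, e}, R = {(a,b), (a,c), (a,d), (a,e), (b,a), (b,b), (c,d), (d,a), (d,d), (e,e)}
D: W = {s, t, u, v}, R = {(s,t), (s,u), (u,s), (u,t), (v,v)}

B

This is the axiom for shift-reflexivity; its first-order frame correspondent is forall x forall y (Rxy -> Ryy).
A: fails — R53 but not R33.
B: holds.
C: fails — Rba but not Raa.
D: fails — Rut but not Rtt.
Valid on: B.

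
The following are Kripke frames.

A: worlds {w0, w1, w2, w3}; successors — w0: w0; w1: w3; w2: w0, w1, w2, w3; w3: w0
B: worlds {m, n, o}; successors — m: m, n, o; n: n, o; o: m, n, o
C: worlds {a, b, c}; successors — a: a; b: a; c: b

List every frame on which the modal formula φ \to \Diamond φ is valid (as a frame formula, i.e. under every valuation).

B

Frame correspondent (Sahlqvist): \forall x Rxx — i.e. reflexivity.
A: fails — world w1 does not see itself.
B: satisfies the condition.
C: fails — world b does not see itself.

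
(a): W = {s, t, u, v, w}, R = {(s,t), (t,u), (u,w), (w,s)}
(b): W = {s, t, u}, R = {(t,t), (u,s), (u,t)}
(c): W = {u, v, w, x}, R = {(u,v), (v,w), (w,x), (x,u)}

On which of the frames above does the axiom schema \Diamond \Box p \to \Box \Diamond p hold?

The schema corresponds to convergence: \forall x \forall y \forall z (Rxy \wedge Rxz \to \exists w (Ryw \wedge Rzw)).
(a): ✓.
(b): fails — Rus and Rus but s and s have no common successor.
(c): ✓.
Valid on: (a), (c).

(a), (c)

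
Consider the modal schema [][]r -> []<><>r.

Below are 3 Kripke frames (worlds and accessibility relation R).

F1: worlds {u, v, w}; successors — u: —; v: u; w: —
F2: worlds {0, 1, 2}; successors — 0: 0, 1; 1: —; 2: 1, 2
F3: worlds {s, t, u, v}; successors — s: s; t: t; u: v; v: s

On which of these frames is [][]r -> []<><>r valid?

The schema corresponds to a generalized confluence (Geach) condition: forall x forall z (xRz -> exists w (x R^2 w & z R^2 w)).
F1: fails — vRu but no t with vR²t and uR²t.
F2: fails — 0R1 but no w with 0R²w and 1R²w.
F3: ✓.

F3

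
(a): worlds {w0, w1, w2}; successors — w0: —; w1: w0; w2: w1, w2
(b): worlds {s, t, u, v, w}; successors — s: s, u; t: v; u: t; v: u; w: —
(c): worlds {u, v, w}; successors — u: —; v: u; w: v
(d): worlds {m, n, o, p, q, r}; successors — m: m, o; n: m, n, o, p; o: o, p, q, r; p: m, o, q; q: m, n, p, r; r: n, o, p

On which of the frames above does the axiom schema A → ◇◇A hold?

(d)

The schema corresponds to a generalized confluence (Geach) condition: ∀x ∃w (x = w ∧ xR²w).
(a): fails — at w0 but no w with w0=w and w0R²w.
(b): fails — at t but no w* with t=w* and tR²w*.
(c): fails — at u but no t with u=t and uR²t.
(d): holds.
Valid on: (d).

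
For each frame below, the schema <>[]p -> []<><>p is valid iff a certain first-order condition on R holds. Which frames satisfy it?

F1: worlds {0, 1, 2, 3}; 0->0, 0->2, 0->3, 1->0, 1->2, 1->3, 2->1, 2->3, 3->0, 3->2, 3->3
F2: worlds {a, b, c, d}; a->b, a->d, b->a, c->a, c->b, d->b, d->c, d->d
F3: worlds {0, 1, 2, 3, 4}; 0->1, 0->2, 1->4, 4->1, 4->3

F1

Frame correspondent (Sahlqvist): forall x forall y forall z ((xRy & xRz) -> exists w (yRw & z R^2 w)) — i.e. a generalized confluence (Geach) condition.
F1: satisfies the condition.
F2: fails — aRb, aRb but no w with bRw and bR²w.
F3: fails — 0R1, 0R1 but no w with 1Rw and 1R²w.
Valid on: F1.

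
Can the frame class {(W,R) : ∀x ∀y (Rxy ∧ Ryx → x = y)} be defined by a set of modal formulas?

Not modally definable

If a class were modally definable it would be closed under surjective bounded morphisms (Goldblatt–Thomason).
The 4-cycle (worlds a,b,c,d with a→b→c→d→a) is antisymmetric. Sending even-indexed worlds to s and odd-indexed worlds to t is a surjective bounded morphism onto the two-world frame with s↔t, which is not antisymmetric.
So no modal formula (or set of formulas) defines exactly the antisymmetric frames.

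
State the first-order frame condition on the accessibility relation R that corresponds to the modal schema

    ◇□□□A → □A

This is a Sahlqvist (Geach-type) schema ◇^1□^3A → □^1◇^0A.
Minimal-valuation argument: fix x; take any y with xR^1y and any z with xR^1z. Set V(A) to the set of worlds R-reachable from y in exactly 3 steps. Then □^3A holds at y, so the antecedent holds at x; validity forces ◇^0A at z, giving a w with zR^0w and yR^3w.
First-order correspondent: ∀x ∀y ∀z ((xRy ∧ xRz) → ∃w (yR³w ∧ z = w)).

∀x ∀y ∀z ((xRy ∧ xRz) → ∃w (yR³w ∧ z = w))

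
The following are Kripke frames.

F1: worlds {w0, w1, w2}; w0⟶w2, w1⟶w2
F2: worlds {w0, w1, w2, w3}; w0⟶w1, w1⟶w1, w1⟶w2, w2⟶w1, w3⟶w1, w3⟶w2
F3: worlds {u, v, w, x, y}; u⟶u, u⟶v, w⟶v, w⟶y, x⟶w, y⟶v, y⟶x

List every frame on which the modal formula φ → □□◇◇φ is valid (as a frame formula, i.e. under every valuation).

This is the axiom for a generalized confluence (Geach) condition; its first-order frame correspondent is ∀x ∀z (xR²z → ∃w (x = w ∧ zR²w)).
F1: ✓.
F2: fails — w0R²w1 but no w with w0=w and w1R²w.
F3: fails — uR²v but no t with u=t and vR²t.

F1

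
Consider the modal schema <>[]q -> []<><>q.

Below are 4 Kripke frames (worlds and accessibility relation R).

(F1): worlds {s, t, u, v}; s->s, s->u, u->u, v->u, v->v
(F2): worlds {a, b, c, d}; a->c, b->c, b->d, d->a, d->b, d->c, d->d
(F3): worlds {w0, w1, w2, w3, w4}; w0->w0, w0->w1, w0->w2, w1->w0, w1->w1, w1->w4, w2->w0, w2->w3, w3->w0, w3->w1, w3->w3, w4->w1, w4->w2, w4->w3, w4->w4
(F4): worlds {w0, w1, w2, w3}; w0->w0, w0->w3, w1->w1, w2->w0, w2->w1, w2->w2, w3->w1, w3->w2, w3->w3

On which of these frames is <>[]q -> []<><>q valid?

(F1), (F3)

This is the axiom for a generalized confluence (Geach) condition; its first-order frame correspondent is forall x forall y forall z ((xRy & xRz) -> exists w (yRw & z R^2 w)).
(F1): condition met.
(F2): fails — aRc, aRc but no w with cRw and cR²w.
(F3): condition met.
(F4): fails — w2Rw0, w2Rw1 but no w with w0Rw and w1R²w.
Valid on: (F1), (F3).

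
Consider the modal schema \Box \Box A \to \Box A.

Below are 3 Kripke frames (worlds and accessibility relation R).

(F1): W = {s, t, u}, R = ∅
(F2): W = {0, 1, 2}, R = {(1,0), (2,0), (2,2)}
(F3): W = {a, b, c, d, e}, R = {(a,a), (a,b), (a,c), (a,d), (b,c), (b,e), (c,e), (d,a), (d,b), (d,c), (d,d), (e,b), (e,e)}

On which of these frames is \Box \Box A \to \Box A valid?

The schema corresponds to density: \forall x \forall y (Rxy \to \exists z (Rxz \wedge Rzy)).
(F1): holds.
(F2): fails — R10 but no z with R1z and Rz0.
(F3): fails — Rbc but no z with Rbz and Rzc.
Valid on: (F1).

(F1)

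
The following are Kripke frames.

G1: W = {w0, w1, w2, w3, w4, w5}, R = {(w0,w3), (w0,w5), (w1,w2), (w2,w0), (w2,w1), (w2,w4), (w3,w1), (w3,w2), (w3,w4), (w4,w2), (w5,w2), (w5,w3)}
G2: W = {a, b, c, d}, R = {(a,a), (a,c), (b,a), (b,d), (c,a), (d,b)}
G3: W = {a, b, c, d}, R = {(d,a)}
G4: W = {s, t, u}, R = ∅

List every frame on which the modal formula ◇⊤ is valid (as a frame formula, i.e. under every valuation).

G1, G2

Frame correspondent (Sahlqvist): ∀x ∃y Rxy — i.e. seriality.
G1: satisfies the condition.
G2: satisfies the condition.
G3: fails — world a has no successor.
G4: fails — world s has no successor.
Valid on: G1, G2.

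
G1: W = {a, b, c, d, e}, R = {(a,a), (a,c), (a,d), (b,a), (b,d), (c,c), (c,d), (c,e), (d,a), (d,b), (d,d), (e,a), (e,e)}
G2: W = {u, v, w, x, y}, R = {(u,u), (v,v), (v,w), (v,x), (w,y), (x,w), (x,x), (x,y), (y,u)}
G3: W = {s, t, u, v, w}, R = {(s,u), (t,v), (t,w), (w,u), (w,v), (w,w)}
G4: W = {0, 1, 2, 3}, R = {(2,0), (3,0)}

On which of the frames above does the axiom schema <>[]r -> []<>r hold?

Frame correspondent (Sahlqvist): forall x forall y forall z (Rxy & Rxz -> exists w (Ryw & Rzw)) — i.e. convergence.
G1: condition met.
G2: fails — Rvv and Rvw but v and w have no common successor.
G3: fails — Rsu and Rsu but u and u have no common successor.
G4: fails — R20 and R20 but 0 and 0 have no common successor.
Valid on: G1.

G1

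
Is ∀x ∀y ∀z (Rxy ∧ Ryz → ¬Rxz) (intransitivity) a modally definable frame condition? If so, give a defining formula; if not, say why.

No

Any modally definable frame class is closed under surjective bounded morphisms.
The 7-cycle (worlds s,t,u,v,w,x,y with s→t→u→v→w→x→y→s) is intransitive. Mapping every world to a single reflexive point • is a surjective bounded morphism; the reflexive point is not intransitive (R••∧R•• but R••).
Hence intransitivity is not modally definable.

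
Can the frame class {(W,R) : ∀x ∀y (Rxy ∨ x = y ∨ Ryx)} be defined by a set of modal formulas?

Not modally definable

If a class were modally definable it would be closed under disjoint unions (Goldblatt–Thomason).
Take 4 disjoint single-world reflexive frames: each is trivially connected, but their disjoint union has 4 worlds with no edge between distinct components, so it is not connected.
So the class is not modally definable.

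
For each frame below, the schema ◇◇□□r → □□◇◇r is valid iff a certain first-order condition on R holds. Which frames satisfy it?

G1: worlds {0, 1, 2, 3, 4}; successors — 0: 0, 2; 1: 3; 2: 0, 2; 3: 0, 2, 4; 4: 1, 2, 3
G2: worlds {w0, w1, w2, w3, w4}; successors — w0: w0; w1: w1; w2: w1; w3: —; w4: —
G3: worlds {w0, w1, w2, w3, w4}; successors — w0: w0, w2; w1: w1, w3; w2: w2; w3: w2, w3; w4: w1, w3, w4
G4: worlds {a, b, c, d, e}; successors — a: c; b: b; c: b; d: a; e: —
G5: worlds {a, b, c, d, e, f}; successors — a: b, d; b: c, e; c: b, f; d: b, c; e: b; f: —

The schema corresponds to a generalized confluence (Geach) condition: ∀x ∀y ∀z ((xR²y ∧ xR²z) → ∃w (yR²w ∧ zR²w)).
G1: condition met.
G2: condition met.
G3: condition met.
G4: condition met.
G5: fails — aR²b, aR²c but no w with bR²w and cR²w.
Valid on: G1, G2, G3, G4.

G1, G2, G3, G4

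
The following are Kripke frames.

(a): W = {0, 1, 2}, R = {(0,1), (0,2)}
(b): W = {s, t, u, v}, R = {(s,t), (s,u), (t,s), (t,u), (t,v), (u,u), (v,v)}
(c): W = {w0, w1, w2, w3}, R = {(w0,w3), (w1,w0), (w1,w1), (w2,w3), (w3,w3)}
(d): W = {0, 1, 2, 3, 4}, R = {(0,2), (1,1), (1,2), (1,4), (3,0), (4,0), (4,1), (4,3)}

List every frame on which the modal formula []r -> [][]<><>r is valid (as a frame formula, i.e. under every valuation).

The schema corresponds to a generalized confluence (Geach) condition: forall x forall z (x R^2 z -> exists w (xRw & z R^2 w)).
(a): condition met.
(b): fails — sR²v but no w with sRw and vR²w.
(c): fails — w1R²w0 but no w with w1Rw and w0R²w.
(d): fails — 1R²0 but no w with 1Rw and 0R²w.
Valid on: (a).

(a)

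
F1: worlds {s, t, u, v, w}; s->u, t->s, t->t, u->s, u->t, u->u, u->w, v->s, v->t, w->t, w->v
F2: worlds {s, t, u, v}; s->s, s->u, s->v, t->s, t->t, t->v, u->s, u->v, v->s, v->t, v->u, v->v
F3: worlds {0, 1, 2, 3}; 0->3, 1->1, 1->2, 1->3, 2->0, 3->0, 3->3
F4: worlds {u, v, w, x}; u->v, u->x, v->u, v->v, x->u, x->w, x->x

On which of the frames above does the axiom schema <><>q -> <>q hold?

none

The schema corresponds to transitivity: forall x forall y forall z (Rxy & Ryz -> Rxz).
F1: fails — Rwt and Rts but not Rws.
F2: fails — Ruv and Rvt but not Rut.
F3: fails — R12 and R20 but not R10.
F4: fails — Ruv and Rvu but not Ruu.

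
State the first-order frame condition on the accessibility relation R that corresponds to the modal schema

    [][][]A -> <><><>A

This is a Sahlqvist (Geach-type) schema ◇^0□^3A → □^0◇^3A.
Minimal-valuation argument: fix x; take any y with xR^0y and any z with xR^0z. Set V(A) to the set of worlds R-reachable from y in exactly 3 steps. Then □^3A holds at y, so the antecedent holds at x; validity forces ◇^3A at z, giving a w with zR^3w and yR^3w.
First-order correspondent: forall x exists w (x R^3 w & x R^3 w).

forall x exists w (x R^3 w & x R^3 w)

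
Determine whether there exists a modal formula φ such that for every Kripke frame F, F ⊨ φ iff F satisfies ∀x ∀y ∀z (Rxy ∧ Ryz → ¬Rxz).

Any modally definable frame class is closed under surjective bounded morphisms.
The 5-cycle (worlds w0,w1,w2,w3,w4 with w0→w1→w2→w3→w4→w0) is intransitive. Mapping every world to a single reflexive point • is a surjective bounded morphism; the reflexive point is not intransitive (R••∧R•• but R••).
So the class is not modally definable.

Not modally definable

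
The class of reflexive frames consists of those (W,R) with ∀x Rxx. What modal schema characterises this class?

This is reflexivity; the standard corresponding axiom is T: □s → s.

□s → s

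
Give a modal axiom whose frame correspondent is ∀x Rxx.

This is reflexivity; the standard corresponding axiom is T: □r → r.

□r → r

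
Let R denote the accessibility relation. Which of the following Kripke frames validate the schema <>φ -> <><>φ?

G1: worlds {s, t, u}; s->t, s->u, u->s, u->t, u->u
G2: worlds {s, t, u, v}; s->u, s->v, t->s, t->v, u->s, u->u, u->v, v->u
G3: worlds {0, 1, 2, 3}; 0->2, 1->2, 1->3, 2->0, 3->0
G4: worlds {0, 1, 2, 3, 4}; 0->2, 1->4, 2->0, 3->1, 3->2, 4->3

G1

Frame correspondent (Sahlqvist): forall x forall y (xRy -> exists w (y = w & x R^2 w)) — i.e. a generalized confluence (Geach) condition.
G1: ✓.
G2: fails — tRs but no w with s=w and tR²w.
G3: fails — 0R2 but no w with 2=w and 0R²w.
G4: fails — 0R2 but no w with 2=w and 0R²w.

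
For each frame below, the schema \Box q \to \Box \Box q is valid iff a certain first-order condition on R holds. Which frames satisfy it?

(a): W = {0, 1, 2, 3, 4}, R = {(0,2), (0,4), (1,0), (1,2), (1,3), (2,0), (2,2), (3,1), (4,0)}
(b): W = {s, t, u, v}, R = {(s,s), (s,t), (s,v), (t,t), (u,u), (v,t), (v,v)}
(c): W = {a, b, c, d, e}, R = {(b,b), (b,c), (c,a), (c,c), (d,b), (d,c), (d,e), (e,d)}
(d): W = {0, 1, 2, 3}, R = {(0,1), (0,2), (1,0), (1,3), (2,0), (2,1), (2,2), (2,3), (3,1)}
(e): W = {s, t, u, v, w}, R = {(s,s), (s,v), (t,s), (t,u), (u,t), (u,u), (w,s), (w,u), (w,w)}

Frame correspondent (Sahlqvist): \forall x \forall y \forall z (Rxy \wedge Ryz \to Rxz) — i.e. transitivity.
(a): fails — R10 and R04 but not R14.
(b): ✓.
(c): fails — Rbc and Rca but not Rba.
(d): fails — R10 and R02 but not R12.
(e): fails — Rwu and Rut but not Rwt.

(b)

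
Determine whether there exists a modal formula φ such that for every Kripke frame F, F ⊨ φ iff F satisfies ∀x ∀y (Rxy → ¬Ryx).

Any modally definable frame class is closed under surjective bounded morphisms.
The 4-cycle (worlds w0,w1,w2,w3 with w0→w1→w2→w3→w0) is asymmetric. Mapping every world to a single reflexive point • is a surjective bounded morphism, and the reflexive point is not asymmetric (R•• but asymmetry requires ¬R••).
So the class is not modally definable.

No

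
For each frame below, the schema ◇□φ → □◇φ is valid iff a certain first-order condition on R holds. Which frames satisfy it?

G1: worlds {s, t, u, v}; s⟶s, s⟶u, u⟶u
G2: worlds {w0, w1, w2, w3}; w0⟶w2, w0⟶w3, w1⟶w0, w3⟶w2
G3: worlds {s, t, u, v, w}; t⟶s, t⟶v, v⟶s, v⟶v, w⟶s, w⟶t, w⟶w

This is the axiom for convergence; its first-order frame correspondent is ∀x ∀y ∀z (Rxy ∧ Rxz → ∃w (Ryw ∧ Rzw)).
G1: condition met.
G2: fails — Rw0w2 and Rw0w2 but w2 and w2 have no common successor.
G3: fails — Rtv and Rts but v and s have no common successor.

G1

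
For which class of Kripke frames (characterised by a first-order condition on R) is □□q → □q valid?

Suppose □□q→□q is valid. Take Rxy and set V(q)={w : xR²w}. Then □□q at x, so □q at x, so q at y, i.e. ∃z(Rxz∧Rzy).
Conversely, on a frame with density the schema holds at every world under every valuation.
Frame condition: ∀x ∀y (Rxy → ∃z (Rxz ∧ Rzy)).

density: ∀x ∀y (Rxy → ∃z (Rxz ∧ Rzy))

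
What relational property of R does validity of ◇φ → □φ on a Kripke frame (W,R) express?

Suppose ◇φ→□φ is valid. Take Rxy, Rxz and set V(φ)={y}. Then ◇φ at x, so □φ at x, so φ at z, i.e. z=y.

partial functionality: ∀x ∀y ∀z (Rxy ∧ Rxz → y = z)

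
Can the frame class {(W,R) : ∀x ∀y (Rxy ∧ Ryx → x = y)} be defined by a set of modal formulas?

Not modally definable

Any modally definable frame class is closed under surjective bounded morphisms.
The 4-cycle (worlds 0,1,2,3 with 0→1→2→3→0) is antisymmetric. Sending even-indexed worlds to • and odd-indexed worlds to ∘ is a surjective bounded morphism onto the two-world frame with •↔∘, which is not antisymmetric.
Hence antisymmetry is not modally definable.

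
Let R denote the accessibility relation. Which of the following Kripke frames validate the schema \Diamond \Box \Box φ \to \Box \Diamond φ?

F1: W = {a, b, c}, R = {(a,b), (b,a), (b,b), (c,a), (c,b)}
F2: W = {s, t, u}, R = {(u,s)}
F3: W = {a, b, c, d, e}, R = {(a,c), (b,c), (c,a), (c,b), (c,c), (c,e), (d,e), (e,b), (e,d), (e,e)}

F1

The schema corresponds to a generalized confluence (Geach) condition: \forall x \forall y \forall z ((xRy \wedge xRz) \to \exists w (y R^2 w \wedge zRw)).
F1: satisfies the condition.
F2: fails — uRs, uRs but no w with sR²w and sRw.
F3: fails — eRd, eRb but no w with dR²w and bRw.
Valid on: F1.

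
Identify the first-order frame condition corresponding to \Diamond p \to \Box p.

Suppose ◇p→□p is valid. Take Rxy, Rxz and set V(p)={y}. Then ◇p at x, so □p at x, so p at z, i.e. z=y.
Conversely, any frame satisfying \forall x \forall y \forall z (Rxy \wedge Rxz \to y = z) validates the schema.
Frame condition: \forall x \forall y \forall z (Rxy \wedge Rxz \to y = z).

Partial functionality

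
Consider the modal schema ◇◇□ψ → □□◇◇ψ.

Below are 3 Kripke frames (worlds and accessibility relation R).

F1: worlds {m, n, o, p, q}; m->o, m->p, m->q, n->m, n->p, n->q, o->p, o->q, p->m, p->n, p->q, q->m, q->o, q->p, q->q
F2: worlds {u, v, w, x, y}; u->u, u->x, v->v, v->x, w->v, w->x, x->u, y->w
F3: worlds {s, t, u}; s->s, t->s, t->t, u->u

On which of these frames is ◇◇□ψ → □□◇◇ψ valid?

This is the axiom for a generalized confluence (Geach) condition; its first-order frame correspondent is ∀x ∀y ∀z ((xR²y ∧ xR²z) → ∃w (yRw ∧ zR²w)).
F1: condition met.
F2: condition met.
F3: condition met.

F1, F2, F3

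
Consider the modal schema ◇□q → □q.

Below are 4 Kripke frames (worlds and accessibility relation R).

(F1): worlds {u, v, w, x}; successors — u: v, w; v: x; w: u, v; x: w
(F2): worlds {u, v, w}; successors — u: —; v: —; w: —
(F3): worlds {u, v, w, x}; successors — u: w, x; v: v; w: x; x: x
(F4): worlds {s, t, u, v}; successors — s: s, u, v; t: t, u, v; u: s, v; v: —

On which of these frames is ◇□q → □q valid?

(F2)

Frame correspondent (Sahlqvist): ∀x ∀y ∀z (Rxy ∧ Rxz → Ryz) — i.e. the Euclidean property.
(F1): fails — Ruv and Ruv but not Rvv.
(F2): holds.
(F3): fails — Ruw and Ruw but not Rww.
(F4): fails — Rsv and Rsv but not Rvv.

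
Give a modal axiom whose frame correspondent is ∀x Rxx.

This is reflexivity; the standard corresponding axiom is T: □s → s.
Suppose □s→s is valid. At any x set V(s)={w : Rxw}. Then □s holds at x, so s holds at x, i.e. Rxx.

□s → s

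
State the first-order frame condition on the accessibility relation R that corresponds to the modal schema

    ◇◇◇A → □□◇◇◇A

This is a Sahlqvist (Geach-type) schema ◇^3□^0A → □^2◇^3A.
First-order correspondent: ∀x ∀y ∀z ((xR³y ∧ xR²z) → ∃w (y = w ∧ zR³w)).

∀x ∀y ∀z ((xR³y ∧ xR²z) → ∃w (y = w ∧ zR³w))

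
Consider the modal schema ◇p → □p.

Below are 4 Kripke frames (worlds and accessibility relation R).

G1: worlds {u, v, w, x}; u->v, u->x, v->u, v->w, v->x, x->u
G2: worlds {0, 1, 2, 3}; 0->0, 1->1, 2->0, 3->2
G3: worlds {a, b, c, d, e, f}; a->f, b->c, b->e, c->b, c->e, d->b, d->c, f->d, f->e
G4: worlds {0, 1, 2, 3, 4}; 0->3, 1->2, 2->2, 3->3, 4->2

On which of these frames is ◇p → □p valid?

The schema corresponds to partial functionality: ∀x ∀y ∀z (Rxy ∧ Rxz → y = z).
G1: fails — u sees both v and x.
G2: ✓.
G3: fails — b sees both c and e.
G4: ✓.
Valid on: G2, G4.

G2, G4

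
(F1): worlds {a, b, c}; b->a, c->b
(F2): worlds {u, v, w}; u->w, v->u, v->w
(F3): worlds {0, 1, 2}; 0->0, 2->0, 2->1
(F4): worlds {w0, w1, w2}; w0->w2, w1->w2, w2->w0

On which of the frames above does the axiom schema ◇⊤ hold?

The schema corresponds to seriality: ∀x ∃y Rxy.
(F1): fails — world a has no successor.
(F2): fails — world w has no successor.
(F3): fails — world 1 has no successor.
(F4): ✓.

(F4)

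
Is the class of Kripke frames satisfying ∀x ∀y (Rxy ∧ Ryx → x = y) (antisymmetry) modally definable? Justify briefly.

Any modally definable frame class is closed under surjective bounded morphisms.
The 6-cycle (worlds a,b,c,d,e,f with a→b→c→d→e→f→a) is antisymmetric. Sending even-indexed worlds to s and odd-indexed worlds to t is a surjective bounded morphism onto the two-world frame with s↔t, which is not antisymmetric.
So no modal formula (or set of formulas) defines exactly the antisymmetric frames.

No — not modally definable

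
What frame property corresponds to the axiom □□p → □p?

Suppose □□p→□p is valid. Take Rxy and set V(p)={w : xR²w}. Then □□p at x, so □p at x, so p at y, i.e. ∃z(Rxz∧Rzy).

density: ∀x ∀y (Rxy → ∃z (Rxz ∧ Rzy))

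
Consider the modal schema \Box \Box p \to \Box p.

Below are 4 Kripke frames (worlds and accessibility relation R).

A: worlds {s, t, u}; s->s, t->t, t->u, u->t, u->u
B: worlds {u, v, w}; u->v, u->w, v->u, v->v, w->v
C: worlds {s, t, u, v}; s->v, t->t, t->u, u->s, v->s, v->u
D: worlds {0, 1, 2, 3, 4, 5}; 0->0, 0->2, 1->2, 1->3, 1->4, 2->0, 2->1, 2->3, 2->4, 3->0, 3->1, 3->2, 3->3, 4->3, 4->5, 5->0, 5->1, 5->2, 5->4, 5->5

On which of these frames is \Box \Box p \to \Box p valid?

A, D

This is the axiom for density; its first-order frame correspondent is \forall x \forall y (Rxy \to \exists z (Rxz \wedge Rzy)).
A: satisfies the condition.
B: fails — Ruw but no z with Ruz and Rzw.
C: fails — Rus but no z with Ruz and Rzs.
D: satisfies the condition.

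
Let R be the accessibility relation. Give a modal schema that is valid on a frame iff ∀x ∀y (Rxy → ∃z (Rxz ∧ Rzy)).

This is density; the standard corresponding axiom is C4: □□p → □p.
Suppose □□p→□p is valid. Take Rxy and set V(p)={w : xR²w}. Then □□p at x, so □p at x, so p at y, i.e. ∃z(Rxz∧Rzy).

□□p → □p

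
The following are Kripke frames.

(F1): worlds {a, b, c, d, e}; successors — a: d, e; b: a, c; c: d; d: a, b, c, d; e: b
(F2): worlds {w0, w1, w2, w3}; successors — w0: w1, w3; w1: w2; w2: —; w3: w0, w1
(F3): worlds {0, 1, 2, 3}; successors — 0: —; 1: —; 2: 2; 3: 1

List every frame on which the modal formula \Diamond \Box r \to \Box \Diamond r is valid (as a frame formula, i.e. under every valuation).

none

This is the axiom for convergence; its first-order frame correspondent is \forall x \forall y \forall z (Rxy \wedge Rxz \to \exists w (Ryw \wedge Rzw)).
(F1): fails — Rdc and Rdb but c and b have no common successor.
(F2): fails — Rw0w1 and Rw0w3 but w1 and w3 have no common successor.
(F3): fails — R31 and R31 but 1 and 1 have no common successor.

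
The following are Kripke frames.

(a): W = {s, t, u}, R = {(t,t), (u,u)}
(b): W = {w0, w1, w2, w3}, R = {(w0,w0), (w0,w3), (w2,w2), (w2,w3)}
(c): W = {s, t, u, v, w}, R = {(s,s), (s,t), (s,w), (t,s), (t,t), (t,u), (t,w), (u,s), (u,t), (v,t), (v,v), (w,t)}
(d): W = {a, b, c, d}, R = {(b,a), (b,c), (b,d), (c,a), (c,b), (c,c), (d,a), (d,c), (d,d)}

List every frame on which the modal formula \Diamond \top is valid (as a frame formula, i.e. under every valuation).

(c)

The schema corresponds to seriality: \forall x \exists y Rxy.
(a): fails — world s has no successor.
(b): fails — world w1 has no successor.
(c): holds.
(d): fails — world a has no successor.
Valid on: (c).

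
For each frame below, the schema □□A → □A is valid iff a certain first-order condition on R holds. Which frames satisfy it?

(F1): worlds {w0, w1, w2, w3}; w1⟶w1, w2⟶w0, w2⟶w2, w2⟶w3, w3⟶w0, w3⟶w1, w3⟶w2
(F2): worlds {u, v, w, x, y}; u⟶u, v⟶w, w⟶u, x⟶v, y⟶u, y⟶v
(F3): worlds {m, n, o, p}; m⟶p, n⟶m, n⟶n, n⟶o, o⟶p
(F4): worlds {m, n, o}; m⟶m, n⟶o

(F1)

The schema corresponds to density: ∀x ∀y (Rxy → ∃z (Rxz ∧ Rzy)).
(F1): ✓.
(F2): fails — Rvw but no z with Rvz and Rzw.
(F3): fails — Rop but no z with Roz and Rzp.
(F4): fails — Rno but no z with Rnz and Rzo.
Valid on: (F1).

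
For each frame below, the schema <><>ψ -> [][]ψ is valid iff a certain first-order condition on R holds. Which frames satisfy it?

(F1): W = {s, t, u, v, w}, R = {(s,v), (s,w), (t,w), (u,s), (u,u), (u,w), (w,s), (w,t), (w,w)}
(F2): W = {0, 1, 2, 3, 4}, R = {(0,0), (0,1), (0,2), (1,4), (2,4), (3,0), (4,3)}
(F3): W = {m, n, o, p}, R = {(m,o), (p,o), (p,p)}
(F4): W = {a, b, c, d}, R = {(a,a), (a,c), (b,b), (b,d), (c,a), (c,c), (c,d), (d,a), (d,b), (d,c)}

The schema corresponds to a generalized confluence (Geach) condition: forall x forall y forall z ((x R^2 y & x R^2 z) -> exists w (y = w & z = w)).
(F1): fails — sR²s, sR²t but s ≠ t.
(F2): fails — 0R²0, 0R²1 but 0 ≠ 1.
(F3): fails — pR²o, pR²p but o ≠ p.
(F4): fails — aR²a, aR²c but a ≠ c.

none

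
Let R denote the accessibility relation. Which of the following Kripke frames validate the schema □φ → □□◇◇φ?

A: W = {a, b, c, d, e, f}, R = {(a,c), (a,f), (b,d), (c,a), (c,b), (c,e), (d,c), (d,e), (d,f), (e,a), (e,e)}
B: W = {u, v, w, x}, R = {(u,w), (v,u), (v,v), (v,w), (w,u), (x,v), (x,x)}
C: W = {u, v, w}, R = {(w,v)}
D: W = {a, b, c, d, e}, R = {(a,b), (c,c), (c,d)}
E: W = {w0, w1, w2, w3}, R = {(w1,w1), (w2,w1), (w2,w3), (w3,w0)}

This is the axiom for a generalized confluence (Geach) condition; its first-order frame correspondent is ∀x ∀z (xR²z → ∃w (xRw ∧ zR²w)).
A: fails — aR²a but no w with aRw and aR²w.
B: fails — uR²u but no t with uRt and uR²t.
C: holds.
D: fails — cR²d but no w with cRw and dR²w.
E: fails — w2R²w0 but no w with w2Rw and w0R²w.
Valid on: C.

C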